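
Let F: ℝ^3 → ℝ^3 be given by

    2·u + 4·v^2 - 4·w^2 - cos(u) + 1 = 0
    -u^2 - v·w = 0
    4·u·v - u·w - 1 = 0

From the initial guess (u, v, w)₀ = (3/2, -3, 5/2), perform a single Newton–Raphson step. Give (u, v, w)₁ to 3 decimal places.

(0.705, -1.440, 1.255)

At (3/2, -3, 5/2): F = (14.92926, 5.250, -22.750).
Jacobian J = [[sin(u) + 2, 8·v, -8·w], [-2·u, -w, -v], [4·v - w, 4·u, -u]].
At the point, J = [[2.99749, -24.000, -20.000], [-3.000, -2.500, 3.000], [-14.500, 6.000, -1.500]] (det J = 2194.28570).
Solving J·Δ = −F gives Δ = (-0.795, 1.560, -1.245).
Then the next iterate is (u, v, w)₁ = (0.705, -1.440, 1.255).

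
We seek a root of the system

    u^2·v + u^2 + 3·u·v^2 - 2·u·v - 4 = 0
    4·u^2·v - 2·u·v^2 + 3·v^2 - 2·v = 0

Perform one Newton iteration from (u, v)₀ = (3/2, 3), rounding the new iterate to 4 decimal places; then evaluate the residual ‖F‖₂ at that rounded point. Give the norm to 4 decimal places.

19.1474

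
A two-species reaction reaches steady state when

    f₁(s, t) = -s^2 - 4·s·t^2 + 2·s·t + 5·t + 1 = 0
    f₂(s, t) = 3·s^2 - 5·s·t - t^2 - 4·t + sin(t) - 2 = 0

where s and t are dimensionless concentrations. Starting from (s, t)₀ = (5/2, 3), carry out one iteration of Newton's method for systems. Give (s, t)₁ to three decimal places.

(3.166, 1.229)

At (5/2, 3): F = (-65.250, -41.60888).
Jacobian J = [[-2·s - 4·t^2 + 2·t, -8·s·t + 2·s + 5], [6·s - 5·t, -5·s - 2·t + cos(t) - 4]].
At the point, J = [[-35.000, -50.000], [0.000, -23.48999]] (det J = 822.14974).
Solving J·Δ = −F gives Δ = (0.666, -1.771).
Then the next iterate is (s, t)₁ = (3.166, 1.229).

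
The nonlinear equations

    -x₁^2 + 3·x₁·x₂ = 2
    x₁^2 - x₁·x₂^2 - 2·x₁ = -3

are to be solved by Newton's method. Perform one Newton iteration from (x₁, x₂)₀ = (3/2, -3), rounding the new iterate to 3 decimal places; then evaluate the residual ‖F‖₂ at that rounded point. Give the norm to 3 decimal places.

3.685

At (3/2, -3): F = (-17.750, -11.250).
Jacobian J = [[-2·x₁ + 3·x₂, 3·x₁], [2·x₁ - x₂^2 - 2, -2·x₁·x₂]].
At the point, J = [[-12.000, 4.500], [-8.000, 9.000]] (det J = -72.000).
Solving J·Δ = −F gives Δ = (-1.516, -0.097).
Then the next iterate is (x₁, x₂)₁ = (-0.016, -3.097).
Re-evaluating at (-0.016, -3.097): F = (-1.85160, 3.18572), so ‖F‖₂ = 3.685.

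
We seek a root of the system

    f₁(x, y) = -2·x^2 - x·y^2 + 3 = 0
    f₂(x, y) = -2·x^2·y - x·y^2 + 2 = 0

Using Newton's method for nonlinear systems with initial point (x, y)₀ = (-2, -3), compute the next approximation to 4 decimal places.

(-1.2872, -1.9761)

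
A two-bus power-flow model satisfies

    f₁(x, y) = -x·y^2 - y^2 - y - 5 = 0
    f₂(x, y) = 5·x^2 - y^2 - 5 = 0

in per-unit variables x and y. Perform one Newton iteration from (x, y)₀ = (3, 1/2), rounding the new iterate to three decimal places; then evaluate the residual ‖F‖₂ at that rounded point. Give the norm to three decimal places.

9.660

At (3, 1/2): F = (-6.500, 39.750).
Jacobian J = [[-y^2, -2·x·y - 2·y - 1], [10·x, -2·y]].
At the point, J = [[-0.250, -5.000], [30.000, -1.000]] (det J = 150.250).
Solving J·Δ = −F gives Δ = (-1.366, -1.232).
Then the next iterate is (x, y)₁ = (1.634, -0.732).
Re-evaluating at (1.634, -0.732): F = (-5.67936, 7.81396), so ‖F‖₂ = 9.660.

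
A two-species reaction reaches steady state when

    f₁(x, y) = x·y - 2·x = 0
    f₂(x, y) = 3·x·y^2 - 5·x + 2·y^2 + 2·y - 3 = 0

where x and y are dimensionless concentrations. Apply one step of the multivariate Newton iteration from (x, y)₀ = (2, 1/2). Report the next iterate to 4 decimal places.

At (2, 1/2): F = (-3.0000, -10.0000).
Jacobian J = [[y - 2, x], [3·y^2 - 5, 6·x·y + 4·y + 2]].
At the point, J = [[-1.5000, 2.0000], [-4.2500, 10.0000]] (det J = -6.5000).
Solving J·Δ = −F gives Δ = (-1.5385, 0.3462).
Then the next iterate is (x, y)₁ = (0.4615, 0.8462).

(0.4615, 0.8462)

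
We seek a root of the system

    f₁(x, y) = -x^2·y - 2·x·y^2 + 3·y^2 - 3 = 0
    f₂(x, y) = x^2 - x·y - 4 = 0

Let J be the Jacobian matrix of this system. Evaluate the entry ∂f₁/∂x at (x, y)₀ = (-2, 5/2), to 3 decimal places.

-2.500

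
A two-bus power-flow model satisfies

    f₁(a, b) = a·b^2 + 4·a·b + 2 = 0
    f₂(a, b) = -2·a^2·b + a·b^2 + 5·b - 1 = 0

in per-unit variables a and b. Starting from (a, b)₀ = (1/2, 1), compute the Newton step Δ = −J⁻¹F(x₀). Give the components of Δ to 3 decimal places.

(-0.418, -0.803)

At (1/2, 1): F = (4.500, 4.000).
Jacobian J = [[b^2 + 4·b, 2·a·b + 4·a], [-4·a·b + b^2, -2·a^2 + 2·a·b + 5]].
At the point, J = [[5.000, 3.000], [-1.000, 5.500]] (det J = 30.500).
Solving J·Δ = −F gives Δ = (-0.418, -0.803).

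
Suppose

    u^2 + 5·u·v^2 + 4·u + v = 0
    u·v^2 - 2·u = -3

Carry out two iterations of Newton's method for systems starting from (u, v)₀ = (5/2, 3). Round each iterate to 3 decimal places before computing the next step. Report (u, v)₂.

(0.938, 0.994)

At (5/2, 3): F = (131.750, 20.500).
Jacobian J = [[2·u + 5·v^2 + 4, 10·u·v + 1], [v^2 - 2, 2·u·v]].
At the point, J = [[54.000, 76.000], [7.000, 15.000]] (det J = 278.000).
Solving J·Δ = −F gives Δ = (-1.504, -0.665).
Then the next iterate is (u, v)₁ = (0.996, 2.335).
Round to (0.996, 2.335) and repeat: F = (34.46310, 6.43842), J = [[33.25312, 24.25660], [3.45222, 4.65132]].
Δ = (-0.058, -1.341), so (u, v)₂ = (0.938, 0.994).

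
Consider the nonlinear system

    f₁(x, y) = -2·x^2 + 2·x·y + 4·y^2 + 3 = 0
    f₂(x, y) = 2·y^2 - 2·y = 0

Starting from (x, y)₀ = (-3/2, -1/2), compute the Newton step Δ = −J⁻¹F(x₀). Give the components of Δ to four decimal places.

At (-3/2, -1/2): F = (1.0000, 1.5000).
Jacobian J = [[-4·x + 2·y, 2·x + 8·y], [0, 4·y - 2]].
At the point, J = [[5.0000, -7.0000], [0.0000, -4.0000]] (det J = -20.0000).
Solving J·Δ = −F gives Δ = (0.3250, 0.3750).

(0.3250, 0.3750)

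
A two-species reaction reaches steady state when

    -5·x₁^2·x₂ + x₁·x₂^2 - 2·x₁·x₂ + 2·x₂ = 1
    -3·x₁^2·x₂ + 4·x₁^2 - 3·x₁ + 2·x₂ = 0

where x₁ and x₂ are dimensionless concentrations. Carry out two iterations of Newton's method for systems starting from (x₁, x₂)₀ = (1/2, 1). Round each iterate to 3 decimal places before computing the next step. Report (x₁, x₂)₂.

(1.276, 0.842)

At (1/2, 1): F = (-0.750, 0.750).
Jacobian J = [[-10·x₁·x₂ + x₂^2 - 2·x₂, -5·x₁^2 + 2·x₁·x₂ - 2·x₁ + 2], [-6·x₁·x₂ + 8·x₁ - 3, -3·x₁^2 + 2]].
At the point, J = [[-6.000, 0.750], [-2.000, 1.250]] (det J = -6.000).
Solving J·Δ = −F gives Δ = (-0.250, -1.000).
Then the next iterate is (x₁, x₂)₁ = (0.250, 0.000).
Round to (0.250, 0.000) and repeat: F = (-1.000, -0.500), J = [[0.000, 1.18750], [-1.000, 1.81250]].
Δ = (1.026, 0.842), so (x₁, x₂)₂ = (1.276, 0.842).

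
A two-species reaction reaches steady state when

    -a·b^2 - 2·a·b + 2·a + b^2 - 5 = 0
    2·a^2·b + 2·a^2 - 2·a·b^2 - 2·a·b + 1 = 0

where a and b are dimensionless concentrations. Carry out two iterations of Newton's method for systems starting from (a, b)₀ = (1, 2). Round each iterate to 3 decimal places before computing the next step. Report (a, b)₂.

(0.095, 2.692)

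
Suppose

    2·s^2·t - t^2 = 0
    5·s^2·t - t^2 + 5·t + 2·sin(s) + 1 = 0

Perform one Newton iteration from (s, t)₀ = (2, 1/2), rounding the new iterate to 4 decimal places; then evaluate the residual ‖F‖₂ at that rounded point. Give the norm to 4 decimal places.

At (2, 1/2): F = (3.7500, 15.068595).
Jacobian J = [[4·s·t, 2·s^2 - 2·t], [10·s·t + 2·cos(s), 5·s^2 - 2·t + 5]].
At the point, J = [[4.0000, 7.0000], [9.167706, 24.0000]] (det J = 31.826056).
Solving J·Δ = −F gives Δ = (0.4864, -0.8137).
Then the next iterate is (s, t)₁ = (2.4864, -0.3137).
Re-evaluating at (2.4864, -0.3137): F = (-3.977111, -9.145041), so ‖F‖₂ = 9.9724.

9.9724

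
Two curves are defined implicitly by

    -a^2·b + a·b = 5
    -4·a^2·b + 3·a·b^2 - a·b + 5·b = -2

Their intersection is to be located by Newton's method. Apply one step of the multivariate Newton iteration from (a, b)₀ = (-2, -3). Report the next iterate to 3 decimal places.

At (-2, -3): F = (13.000, -25.000).
Jacobian J = [[-2·a·b + b, -a^2 + a], [-8·a·b + 3·b^2 - b, -4·a^2 + 6·a·b - a + 5]].
At the point, J = [[-15.000, -6.000], [-18.000, 27.000]] (det J = -513.000).
Solving J·Δ = −F gives Δ = (0.392, 1.187).
Then the next iterate is (a, b)₁ = (-1.608, -1.813).

(-1.608, -1.813)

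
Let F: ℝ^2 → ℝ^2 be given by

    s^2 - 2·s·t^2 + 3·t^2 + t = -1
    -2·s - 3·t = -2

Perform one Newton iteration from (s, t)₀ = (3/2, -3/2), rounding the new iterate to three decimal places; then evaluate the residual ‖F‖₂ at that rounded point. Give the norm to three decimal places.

3.789

At (3/2, -3/2): F = (1.750, 3.500).
Jacobian J = [[2·s - 2·t^2, -4·s·t + 6·t + 1], [-2, -3]].
At the point, J = [[-1.500, 1.000], [-2.000, -3.000]] (det J = 6.500).
Solving J·Δ = −F gives Δ = (1.346, 0.269).
Then the next iterate is (s, t)₁ = (2.846, -1.231).
Re-evaluating at (2.846, -1.231): F = (3.78936, 0.001), so ‖F‖₂ = 3.789.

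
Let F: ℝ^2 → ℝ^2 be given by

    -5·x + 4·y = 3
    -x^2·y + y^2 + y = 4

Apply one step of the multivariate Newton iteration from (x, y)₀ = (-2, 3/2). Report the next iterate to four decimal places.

At (-2, 3/2): F = (13.0000, -6.2500).
Jacobian J = [[-5, 4], [-2·x·y, -x^2 + 2·y + 1]].
At the point, J = [[-5.0000, 4.0000], [6.0000, 0.0000]] (det J = -24.0000).
Solving J·Δ = −F gives Δ = (1.0417, -1.9479).
Then the next iterate is (x, y)₁ = (-0.9583, -0.4479).

(-0.9583, -0.4479)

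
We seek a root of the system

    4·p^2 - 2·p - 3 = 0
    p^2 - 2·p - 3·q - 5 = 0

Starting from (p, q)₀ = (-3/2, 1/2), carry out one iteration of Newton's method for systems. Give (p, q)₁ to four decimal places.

(-0.8571, -0.9881)

At (-3/2, 1/2): F = (9.0000, -1.2500).
Jacobian J = [[8·p - 2, 0], [2·p - 2, -3]].
At the point, J = [[-14.0000, 0.0000], [-5.0000, -3.0000]] (det J = 42.0000).
Solving J·Δ = −F gives Δ = (0.6429, -1.4881).
Then the next iterate is (p, q)₁ = (-0.8571, -0.9881).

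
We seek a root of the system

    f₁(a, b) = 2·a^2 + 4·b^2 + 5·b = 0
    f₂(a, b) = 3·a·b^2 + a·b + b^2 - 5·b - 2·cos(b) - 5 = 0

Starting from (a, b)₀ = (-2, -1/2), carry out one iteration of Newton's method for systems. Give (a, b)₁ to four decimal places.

(-1.3712, -1.9695)

At (-2, -1/2): F = (6.5000, -4.505165).
Jacobian J = [[4·a, 8·b + 5], [3·b^2 + b, 6·a·b + a + 2·b + 2·sin(b) - 5]].
At the point, J = [[-8.0000, 1.0000], [0.2500, -2.958851]] (det J = 23.420809).
Solving J·Δ = −F gives Δ = (0.6288, -1.4695).
Then the next iterate is (a, b)₁ = (-1.3712, -1.9695).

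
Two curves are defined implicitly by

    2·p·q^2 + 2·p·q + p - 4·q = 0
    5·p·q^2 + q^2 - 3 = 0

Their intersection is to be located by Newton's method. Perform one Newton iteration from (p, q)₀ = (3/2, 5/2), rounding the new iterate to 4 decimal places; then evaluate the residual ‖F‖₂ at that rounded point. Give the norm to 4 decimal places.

At (3/2, 5/2): F = (17.7500, 50.1250).
Jacobian J = [[2·q^2 + 2·q + 1, 4·p·q + 2·p - 4], [5·q^2, 10·p·q + 2·q]].
At the point, J = [[18.5000, 14.0000], [31.2500, 42.5000]] (det J = 348.7500).
Solving J·Δ = −F gives Δ = (-0.1509, -1.0685).
Then the next iterate is (p, q)₁ = (1.3491, 1.4315).
Re-evaluating at (1.3491, 1.4315): F = (5.014704, 12.872019), so ‖F‖₂ = 13.8143.

13.8143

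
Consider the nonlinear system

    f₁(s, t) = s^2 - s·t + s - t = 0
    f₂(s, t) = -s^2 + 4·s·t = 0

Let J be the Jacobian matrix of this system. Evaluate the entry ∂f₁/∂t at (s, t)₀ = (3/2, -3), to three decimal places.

-2.500

∂f₁/∂t = -s - 1.
At (3/2, -3) this is -2.500.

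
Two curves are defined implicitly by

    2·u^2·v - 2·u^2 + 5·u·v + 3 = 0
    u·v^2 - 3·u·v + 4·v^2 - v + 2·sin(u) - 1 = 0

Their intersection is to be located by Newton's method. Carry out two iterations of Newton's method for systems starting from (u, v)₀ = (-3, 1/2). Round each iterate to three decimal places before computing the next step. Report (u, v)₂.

At (-3, 1/2): F = (-13.500, 2.96776).
Jacobian J = [[4·u·v - 4·u + 5·v, 2·u^2 + 5·u], [v^2 - 3·v + 2·cos(u), 2·u·v - 3·u + 8·v - 1]].
At the point, J = [[8.500, 3.000], [-3.22998, 9.000]] (det J = 86.18995).
Solving J·Δ = −F gives Δ = (1.513, 0.213).
Then the next iterate is (u, v)₁ = (-1.487, 0.713).
Round to (-1.487, 0.713) and repeat: F = (-3.57037, 0.75224), J = [[5.27208, -3.01266], [-1.46323, 7.04454]].
Δ = (0.699, 0.038), so (u, v)₂ = (-0.788, 0.751).

(-0.788, 0.751)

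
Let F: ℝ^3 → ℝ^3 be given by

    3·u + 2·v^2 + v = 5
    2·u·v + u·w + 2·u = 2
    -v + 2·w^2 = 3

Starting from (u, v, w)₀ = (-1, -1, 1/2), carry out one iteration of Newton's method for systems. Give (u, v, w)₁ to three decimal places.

(0.292, -2.042, 0.729)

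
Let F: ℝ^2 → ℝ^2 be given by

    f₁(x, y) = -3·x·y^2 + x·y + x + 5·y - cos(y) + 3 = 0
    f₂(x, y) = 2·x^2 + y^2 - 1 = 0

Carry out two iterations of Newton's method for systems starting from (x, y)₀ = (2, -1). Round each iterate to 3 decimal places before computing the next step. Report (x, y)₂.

(0.727, -0.482)

At (2, -1): F = (-8.54030, 8.000).
Jacobian J = [[-3·y^2 + y + 1, -6·x·y + x + sin(y) + 5], [4·x, 2·y]].
At the point, J = [[-3.000, 18.15853], [8.000, -2.000]] (det J = -139.26823).
Solving J·Δ = −F gives Δ = (-0.920, 0.318).
Then the next iterate is (x, y)₁ = (1.080, -0.682).
Round to (1.080, -0.682) and repeat: F = (-2.34988, 1.79792), J = [[-1.07737, 9.86901], [4.320, -1.364]].
Δ = (-0.353, 0.200), so (x, y)₂ = (0.727, -0.482).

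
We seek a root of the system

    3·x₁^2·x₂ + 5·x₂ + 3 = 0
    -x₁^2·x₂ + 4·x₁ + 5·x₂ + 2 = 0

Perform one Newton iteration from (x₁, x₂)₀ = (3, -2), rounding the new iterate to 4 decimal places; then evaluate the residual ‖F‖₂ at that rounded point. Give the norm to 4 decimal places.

19.2701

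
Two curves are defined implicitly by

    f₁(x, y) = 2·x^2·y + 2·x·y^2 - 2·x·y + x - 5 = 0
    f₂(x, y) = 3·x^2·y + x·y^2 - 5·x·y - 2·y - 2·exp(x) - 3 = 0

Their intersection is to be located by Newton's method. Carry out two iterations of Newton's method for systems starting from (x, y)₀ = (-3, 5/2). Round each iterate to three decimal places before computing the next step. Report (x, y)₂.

(-1.918, 0.106)

At (-3, 5/2): F = (14.500, 78.15043).
Jacobian J = [[4·x·y + 2·y^2 - 2·y + 1, 2·x^2 + 4·x·y - 2·x], [6·x·y + y^2 - 5·y - 2·exp(x), 3·x^2 + 2·x·y - 5·x - 2]].
At the point, J = [[-21.500, -6.000], [-51.34957, 25.000]] (det J = -845.59744).
Solving J·Δ = −F gives Δ = (0.983, -1.107).
Then the next iterate is (x, y)₁ = (-2.017, 1.393).
Round to (-2.017, 1.393) and repeat: F = (2.10884, 21.08379), J = [[-9.14383, 0.93185], [-22.14875, 14.67051]].
Δ = (0.099, -1.287), so (x, y)₂ = (-1.918, 0.106).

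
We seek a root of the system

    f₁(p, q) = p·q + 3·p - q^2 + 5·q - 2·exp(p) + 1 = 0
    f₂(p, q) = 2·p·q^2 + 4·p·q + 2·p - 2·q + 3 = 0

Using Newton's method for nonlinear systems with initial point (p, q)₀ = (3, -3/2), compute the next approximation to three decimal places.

At (3, -3/2): F = (-44.42107, 7.500).
Jacobian J = [[q - 2·exp(p) + 3, p - 2·q + 5], [2·q^2 + 4·q + 2, 4·p·q + 4·p - 2]].
At the point, J = [[-38.67107, 11.000], [0.500, -8.000]] (det J = 303.86859).
Solving J·Δ = −F gives Δ = (-0.898, 0.881).
Then the next iterate is (p, q)₁ = (2.102, -0.619).

(2.102, -0.619)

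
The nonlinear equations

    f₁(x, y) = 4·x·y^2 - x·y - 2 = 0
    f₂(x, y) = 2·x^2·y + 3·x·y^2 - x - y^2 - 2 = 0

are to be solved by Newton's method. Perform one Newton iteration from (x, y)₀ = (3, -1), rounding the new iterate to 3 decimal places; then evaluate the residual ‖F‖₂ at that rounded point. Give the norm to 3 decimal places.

At (3, -1): F = (13.000, -15.000).
Jacobian J = [[4·y^2 - y, 8·x·y - x], [4·x·y + 3·y^2 - 1, 2·x^2 + 6·x·y - 2·y]].
At the point, J = [[5.000, -27.000], [-10.000, 2.000]] (det J = -260.000).
Solving J·Δ = −F gives Δ = (-1.458, 0.212).
Then the next iterate is (x, y)₁ = (1.542, -0.788).
Re-evaluating at (1.542, -0.788): F = (3.04508, -5.03781), so ‖F‖₂ = 5.887.

5.887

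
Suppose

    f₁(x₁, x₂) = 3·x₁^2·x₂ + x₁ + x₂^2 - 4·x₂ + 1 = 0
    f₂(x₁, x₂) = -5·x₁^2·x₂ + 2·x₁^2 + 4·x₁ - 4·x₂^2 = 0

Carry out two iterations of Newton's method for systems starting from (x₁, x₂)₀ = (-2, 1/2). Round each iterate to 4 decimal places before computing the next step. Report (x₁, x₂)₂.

At (-2, 1/2): F = (3.2500, -11.0000).
Jacobian J = [[6·x₁·x₂ + 1, 3·x₁^2 + 2·x₂ - 4], [-10·x₁·x₂ + 4·x₁ + 4, -5·x₁^2 - 8·x₂]].
At the point, J = [[-5.0000, 9.0000], [6.0000, -24.0000]] (det J = 66.0000).
Solving J·Δ = −F gives Δ = (-0.3182, -0.5379).
Then the next iterate is (x₁, x₂)₁ = (-2.3182, -0.0379).
Round to (-2.3182, -0.0379) and repeat: F = (-1.776193, 2.487940), J = [[1.527159, 12.046354], [-6.151398, -26.567056]].
Δ = (-0.5135, 0.2125), so (x₁, x₂)₂ = (-2.8317, 0.1746).

(-2.8317, 0.1746)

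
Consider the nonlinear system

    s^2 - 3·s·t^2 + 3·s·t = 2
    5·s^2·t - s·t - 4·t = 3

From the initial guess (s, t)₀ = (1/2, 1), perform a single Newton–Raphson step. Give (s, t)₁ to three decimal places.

(1.841, 0.727)

At (1/2, 1): F = (-1.750, -6.250).
Jacobian J = [[2·s - 3·t^2 + 3·t, -6·s·t + 3·s], [10·s·t - t, 5·s^2 - s - 4]].
At the point, J = [[1.000, -1.500], [4.000, -3.250]] (det J = 2.750).
Solving J·Δ = −F gives Δ = (1.341, -0.273).
Then the next iterate is (s, t)₁ = (1.841, 0.727).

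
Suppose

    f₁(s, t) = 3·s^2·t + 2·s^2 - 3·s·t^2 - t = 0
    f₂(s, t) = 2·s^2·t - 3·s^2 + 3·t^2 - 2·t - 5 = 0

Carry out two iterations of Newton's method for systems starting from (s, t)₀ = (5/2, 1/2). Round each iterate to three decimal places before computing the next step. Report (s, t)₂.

(1.199, 2.019)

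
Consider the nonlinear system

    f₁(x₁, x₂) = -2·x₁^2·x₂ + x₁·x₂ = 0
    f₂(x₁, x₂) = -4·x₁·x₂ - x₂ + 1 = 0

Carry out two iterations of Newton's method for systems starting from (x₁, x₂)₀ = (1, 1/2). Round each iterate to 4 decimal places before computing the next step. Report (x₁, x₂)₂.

(0.5679, 0.2979)

At (1, 1/2): F = (-0.5000, -1.5000).
Jacobian J = [[-4·x₁·x₂ + x₂, -2·x₁^2 + x₁], [-4·x₂, -4·x₁ - 1]].
At the point, J = [[-1.5000, -1.0000], [-2.0000, -5.0000]] (det J = 5.5000).
Solving J·Δ = −F gives Δ = (-0.1818, -0.2273).
Then the next iterate is (x₁, x₂)₁ = (0.8182, 0.2727).
Round to (0.8182, 0.2727) and repeat: F = (-0.141996, -0.165193), J = [[-0.619793, -0.520702], [-1.0908, -4.2728]].
Δ = (-0.2503, 0.0252), so (x₁, x₂)₂ = (0.5679, 0.2979).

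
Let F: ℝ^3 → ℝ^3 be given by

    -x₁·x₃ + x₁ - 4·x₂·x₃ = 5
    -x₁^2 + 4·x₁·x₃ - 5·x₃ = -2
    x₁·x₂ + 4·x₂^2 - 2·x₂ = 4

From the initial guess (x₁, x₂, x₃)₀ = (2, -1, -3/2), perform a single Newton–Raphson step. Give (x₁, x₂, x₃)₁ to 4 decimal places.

At (2, -1, -3/2): F = (-6.0000, -6.5000, 0.0000).
Jacobian J = [[-x₃ + 1, -4·x₃, -x₁ - 4·x₂], [-2·x₁ + 4·x₃, 0, 4·x₁ - 5], [x₂, x₁ + 8·x₂ - 2, 0]].
At the point, J = [[2.5000, 6.0000, 2.0000], [-10.0000, 0.0000, 3.0000], [-1.0000, -8.0000, 0.0000]] (det J = 202.0000).
Solving J·Δ = −F gives Δ = (0.1980, -0.0248, 2.8267).
Then the next iterate is (x₁, x₂, x₃)₁ = (2.1980, -1.0248, 1.3267).

(2.1980, -1.0248, 1.3267)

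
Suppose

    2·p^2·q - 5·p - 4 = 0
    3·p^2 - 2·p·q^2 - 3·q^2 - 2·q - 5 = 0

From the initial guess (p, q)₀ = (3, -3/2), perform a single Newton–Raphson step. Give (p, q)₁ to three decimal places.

At (3, -3/2): F = (-46.000, 4.750).
Jacobian J = [[4·p·q - 5, 2·p^2], [6·p - 2·q^2, -4·p·q - 6·q - 2]].
At the point, J = [[-23.000, 18.000], [13.500, 25.000]] (det J = -818.000).
Solving J·Δ = −F gives Δ = (-1.510, 0.626).
Then the next iterate is (p, q)₁ = (1.490, -0.874).

(1.490, -0.874)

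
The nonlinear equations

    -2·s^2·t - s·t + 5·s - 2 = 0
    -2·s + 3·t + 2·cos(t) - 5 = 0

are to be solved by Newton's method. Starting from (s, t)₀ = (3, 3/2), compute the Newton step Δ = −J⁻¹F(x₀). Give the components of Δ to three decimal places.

(-2.689, 0.976)

At (3, 3/2): F = (-18.500, -6.35853).
Jacobian J = [[-4·s·t - t + 5, -2·s^2 - s], [-2, -2·sin(t) + 3]].
At the point, J = [[-14.500, -21.000], [-2.000, 1.00501]] (det J = -56.57265).
Solving J·Δ = −F gives Δ = (-2.689, 0.976).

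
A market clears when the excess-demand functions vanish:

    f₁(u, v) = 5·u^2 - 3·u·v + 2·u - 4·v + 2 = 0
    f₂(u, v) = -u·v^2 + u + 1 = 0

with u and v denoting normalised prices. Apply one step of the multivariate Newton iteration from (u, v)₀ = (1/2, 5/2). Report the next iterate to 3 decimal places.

(1.036, 0.724)

At (1/2, 5/2): F = (-9.500, -1.625).
Jacobian J = [[10·u - 3·v + 2, -3·u - 4], [-v^2 + 1, -2·u·v]].
At the point, J = [[-0.500, -5.500], [-5.250, -2.500]] (det J = -27.625).
Solving J·Δ = −F gives Δ = (0.536, -1.776).
Then the next iterate is (u, v)₁ = (1.036, 0.724).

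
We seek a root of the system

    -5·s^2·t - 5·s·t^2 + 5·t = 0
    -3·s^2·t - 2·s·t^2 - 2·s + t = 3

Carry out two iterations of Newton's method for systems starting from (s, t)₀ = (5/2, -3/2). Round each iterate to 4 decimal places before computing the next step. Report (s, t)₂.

At (5/2, -3/2): F = (11.2500, 7.3750).
Jacobian J = [[-10·s·t - 5·t^2, -5·s^2 - 10·s·t + 5], [-6·s·t - 2·t^2 - 2, -3·s^2 - 4·s·t + 1]].
At the point, J = [[26.2500, 11.2500], [16.0000, -2.7500]] (det J = -252.1875).
Solving J·Δ = −F gives Δ = (-0.4517, 0.0539).
Then the next iterate is (s, t)₁ = (2.0483, -1.4461).
Round to (2.0483, -1.4461) and repeat: F = (1.688222, 1.091949), J = [[19.164440, 13.642802], [11.589869, 0.261588]].
Δ = (-0.0944, 0.0089), so (s, t)₂ = (1.9539, -1.4372).

(1.9539, -1.4372)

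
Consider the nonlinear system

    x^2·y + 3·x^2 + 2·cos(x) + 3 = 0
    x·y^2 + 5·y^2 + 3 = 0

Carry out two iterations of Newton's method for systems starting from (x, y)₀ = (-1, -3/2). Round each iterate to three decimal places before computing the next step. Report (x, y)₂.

(2.768, 0.100)

At (-1, -3/2): F = (5.58060, 12.000).
Jacobian J = [[2·x·y + 6·x - 2·sin(x), x^2], [y^2, 2·x·y + 10·y]].
At the point, J = [[-1.31706, 1.000], [2.250, -12.000]] (det J = 13.55470).
Solving J·Δ = −F gives Δ = (5.826, 2.092).
Then the next iterate is (x, y)₁ = (4.826, 0.592).
Round to (4.826, 0.592) and repeat: F = (86.88540, 6.44366), J = [[36.65709, 23.29028], [0.35046, 11.63398]].
Δ = (-2.058, -0.492), so (x, y)₂ = (2.768, 0.100).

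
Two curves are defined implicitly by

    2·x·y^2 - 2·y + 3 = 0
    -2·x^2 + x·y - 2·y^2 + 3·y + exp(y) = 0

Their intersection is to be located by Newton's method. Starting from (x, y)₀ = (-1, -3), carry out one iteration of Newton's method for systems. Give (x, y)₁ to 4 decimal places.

(-1.5478, -1.1140)

At (-1, -3): F = (-9.0000, -25.950213).
Jacobian J = [[2·y^2, 4·x·y - 2], [-4·x + y, x - 4·y + exp(y) + 3]].
At the point, J = [[18.0000, 10.0000], [1.0000, 14.049787]] (det J = 242.896167).
Solving J·Δ = −F gives Δ = (-0.5478, 1.8860).
Then the next iterate is (x, y)₁ = (-1.5478, -1.1140).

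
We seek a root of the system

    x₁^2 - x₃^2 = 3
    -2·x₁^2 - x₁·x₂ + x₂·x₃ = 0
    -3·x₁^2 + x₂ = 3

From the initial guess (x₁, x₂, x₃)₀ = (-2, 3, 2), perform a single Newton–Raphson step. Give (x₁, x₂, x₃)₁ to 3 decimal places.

At (-2, 3, 2): F = (-3.000, 4.000, -12.000).
Jacobian J = [[2·x₁, 0, -2·x₃], [-4·x₁ - x₂, -x₁ + x₃, x₂], [-6·x₁, 1, 0]].
At the point, J = [[-4.000, 0.000, -4.000], [5.000, 4.000, 3.000], [12.000, 1.000, 0.000]] (det J = 184.000).
Solving J·Δ = −F gives Δ = (1.082, -0.978, -1.832).
Then the next iterate is (x₁, x₂, x₃)₁ = (-0.918, 2.022, 0.168).

(-0.918, 2.022, 0.168)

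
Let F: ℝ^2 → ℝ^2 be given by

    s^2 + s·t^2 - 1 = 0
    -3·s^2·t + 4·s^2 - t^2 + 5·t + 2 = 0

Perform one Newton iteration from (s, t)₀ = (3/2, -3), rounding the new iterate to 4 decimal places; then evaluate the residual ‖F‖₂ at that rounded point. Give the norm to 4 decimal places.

At (3/2, -3): F = (14.7500, 7.2500).
Jacobian J = [[2·s + t^2, 2·s·t], [-6·s·t + 8·s, -3·s^2 - 2·t + 5]].
At the point, J = [[12.0000, -9.0000], [39.0000, 4.2500]] (det J = 402.0000).
Solving J·Δ = −F gives Δ = (-0.3183, 1.2146).
Then the next iterate is (s, t)₁ = (1.1817, -1.7854).
Re-evaluating at (1.1817, -1.7854): F = (4.163265, 2.950484), so ‖F‖₂ = 5.1028.

5.1028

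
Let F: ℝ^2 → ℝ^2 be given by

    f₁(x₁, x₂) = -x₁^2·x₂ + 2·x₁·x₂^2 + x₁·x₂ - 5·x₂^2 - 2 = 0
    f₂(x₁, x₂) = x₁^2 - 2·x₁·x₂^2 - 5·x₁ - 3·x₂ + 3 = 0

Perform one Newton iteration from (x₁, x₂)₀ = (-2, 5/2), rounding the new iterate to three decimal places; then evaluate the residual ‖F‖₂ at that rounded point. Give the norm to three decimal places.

24.315

At (-2, 5/2): F = (-73.250, 34.500).
Jacobian J = [[-2·x₁·x₂ + 2·x₂^2 + x₂, -x₁^2 + 4·x₁·x₂ + x₁ - 10·x₂], [2·x₁ - 2·x₂^2 - 5, -4·x₁·x₂ - 3]].
At the point, J = [[25.000, -51.000], [-21.500, 17.000]] (det J = -671.500).
Solving J·Δ = −F gives Δ = (0.766, -1.061).
Then the next iterate is (x₁, x₂)₁ = (-1.234, 1.439).
Re-evaluating at (-1.234, 1.439): F = (-21.43112, 11.48630), so ‖F‖₂ = 24.315.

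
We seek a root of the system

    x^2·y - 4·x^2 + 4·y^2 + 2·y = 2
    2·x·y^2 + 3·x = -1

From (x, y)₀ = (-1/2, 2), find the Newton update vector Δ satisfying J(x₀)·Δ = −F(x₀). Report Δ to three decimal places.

At (-1/2, 2): F = (17.500, -4.500).
Jacobian J = [[2·x·y - 8·x, x^2 + 8·y + 2], [2·y^2 + 3, 4·x·y]].
At the point, J = [[2.000, 18.250], [11.000, -4.000]] (det J = -208.750).
Solving J·Δ = −F gives Δ = (0.058, -0.965).

(0.058, -0.965)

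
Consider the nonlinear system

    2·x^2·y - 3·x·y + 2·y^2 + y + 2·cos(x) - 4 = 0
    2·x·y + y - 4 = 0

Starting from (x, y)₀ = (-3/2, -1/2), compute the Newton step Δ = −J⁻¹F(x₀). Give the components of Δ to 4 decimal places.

(8.1598, -5.5799)

At (-3/2, -1/2): F = (-8.358526, -3.0000).
Jacobian J = [[4·x·y - 3·y - 2·sin(x), 2·x^2 - 3·x + 4·y + 1], [2·y, 2·x + 1]].
At the point, J = [[6.494990, 8.0000], [-1.0000, -2.0000]] (det J = -4.989980).
Solving J·Δ = −F gives Δ = (8.1598, -5.5799).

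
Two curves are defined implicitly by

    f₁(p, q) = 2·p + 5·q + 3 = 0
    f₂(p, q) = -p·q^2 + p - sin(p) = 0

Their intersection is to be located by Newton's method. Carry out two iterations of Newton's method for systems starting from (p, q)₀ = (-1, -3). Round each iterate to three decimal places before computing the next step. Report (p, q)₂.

At (-1, -3): F = (-14.000, 8.84147).
Jacobian J = [[2, 5], [-q^2 - cos(p) + 1, -2·p·q]].
At the point, J = [[2.000, 5.000], [-8.54030, -6.000]] (det J = 30.70151).
Solving J·Δ = −F gives Δ = (-1.296, 3.318).
Then the next iterate is (p, q)₁ = (-2.296, 0.318).
Round to (-2.296, 0.318) and repeat: F = (-0.002, -1.31545), J = [[2.000, 5.000], [1.56216, 1.46026]].
Δ = (1.344, -0.537), so (p, q)₂ = (-0.952, -0.219).

(-0.952, -0.219)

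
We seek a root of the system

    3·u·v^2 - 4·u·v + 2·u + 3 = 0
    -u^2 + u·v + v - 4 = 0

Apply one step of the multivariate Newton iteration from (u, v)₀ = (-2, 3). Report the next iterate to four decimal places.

(-0.4525, 2.8324)

At (-2, 3): F = (-31.0000, -11.0000).
Jacobian J = [[3·v^2 - 4·v + 2, 6·u·v - 4·u], [-2·u + v, u + 1]].
At the point, J = [[17.0000, -28.0000], [7.0000, -1.0000]] (det J = 179.0000).
Solving J·Δ = −F gives Δ = (1.5475, -0.1676).
Then the next iterate is (u, v)₁ = (-0.4525, 2.8324).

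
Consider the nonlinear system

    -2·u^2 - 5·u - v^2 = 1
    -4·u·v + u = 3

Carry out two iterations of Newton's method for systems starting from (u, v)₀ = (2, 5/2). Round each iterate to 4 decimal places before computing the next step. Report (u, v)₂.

At (2, 5/2): F = (-25.2500, -21.0000).
Jacobian J = [[-4·u - 5, -2·v], [-4·v + 1, -4·u]].
At the point, J = [[-13.0000, -5.0000], [-9.0000, -8.0000]] (det J = 59.0000).
Solving J·Δ = −F gives Δ = (-1.6441, -0.7754).
Then the next iterate is (u, v)₁ = (0.3559, 1.7246).
Round to (0.3559, 1.7246) and repeat: F = (-6.007075, -5.099241), J = [[-6.4236, -3.4492], [-5.8984, -1.4236]].
Δ = (-0.8068, -0.2390), so (u, v)₂ = (-0.4509, 1.4856).

(-0.4509, 1.4856)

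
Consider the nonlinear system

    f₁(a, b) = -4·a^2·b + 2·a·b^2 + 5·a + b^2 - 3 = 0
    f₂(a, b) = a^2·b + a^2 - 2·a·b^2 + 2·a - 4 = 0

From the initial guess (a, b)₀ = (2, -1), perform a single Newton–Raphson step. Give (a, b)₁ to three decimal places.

(1.159, -0.667)

At (2, -1): F = (28.000, -4.000).
Jacobian J = [[-8·a·b + 2·b^2 + 5, -4·a^2 + 4·a·b + 2·b], [2·a·b + 2·a - 2·b^2 + 2, a^2 - 4·a·b]].
At the point, J = [[23.000, -26.000], [0.000, 12.000]] (det J = 276.000).
Solving J·Δ = −F gives Δ = (-0.841, 0.333).
Then the next iterate is (a, b)₁ = (1.159, -0.667).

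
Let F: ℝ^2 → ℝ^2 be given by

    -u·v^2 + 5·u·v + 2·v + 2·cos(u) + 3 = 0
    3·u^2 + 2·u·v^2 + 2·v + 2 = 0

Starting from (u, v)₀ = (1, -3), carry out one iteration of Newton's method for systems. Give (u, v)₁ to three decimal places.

(1.692, 0.361)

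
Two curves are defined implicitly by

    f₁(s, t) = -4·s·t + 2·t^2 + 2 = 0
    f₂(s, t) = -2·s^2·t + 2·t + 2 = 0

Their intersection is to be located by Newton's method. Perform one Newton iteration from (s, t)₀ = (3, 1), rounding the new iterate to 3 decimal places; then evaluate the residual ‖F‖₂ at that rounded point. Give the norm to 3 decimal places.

At (3, 1): F = (-8.000, -14.000).
Jacobian J = [[-4·t, -4·s + 4·t], [-4·s·t, -2·s^2 + 2]].
At the point, J = [[-4.000, -8.000], [-12.000, -16.000]] (det J = -32.000).
Solving J·Δ = −F gives Δ = (0.500, -1.250).
Then the next iterate is (s, t)₁ = (3.500, -0.250).
Re-evaluating at (3.500, -0.250): F = (5.625, 7.625), so ‖F‖₂ = 9.475.

9.475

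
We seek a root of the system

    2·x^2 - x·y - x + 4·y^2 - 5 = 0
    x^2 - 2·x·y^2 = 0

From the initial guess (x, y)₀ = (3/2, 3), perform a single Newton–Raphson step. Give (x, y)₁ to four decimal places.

At (3/2, 3): F = (29.5000, -24.7500).
Jacobian J = [[4·x - y - 1, -x + 8·y], [2·x - 2·y^2, -4·x·y]].
At the point, J = [[2.0000, 22.5000], [-15.0000, -18.0000]] (det J = 301.5000).
Solving J·Δ = −F gives Δ = (-0.0858, -1.3035).
Then the next iterate is (x, y)₁ = (1.4142, 1.6965).

(1.4142, 1.6965)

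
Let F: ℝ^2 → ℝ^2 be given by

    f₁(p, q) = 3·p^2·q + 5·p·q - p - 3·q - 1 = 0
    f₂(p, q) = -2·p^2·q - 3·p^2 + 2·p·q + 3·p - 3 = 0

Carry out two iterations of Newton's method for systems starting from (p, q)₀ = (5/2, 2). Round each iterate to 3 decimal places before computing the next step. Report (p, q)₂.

(0.977, 1.122)

At (5/2, 2): F = (53.000, -29.250).
Jacobian J = [[6·p·q + 5·q - 1, 3·p^2 + 5·p - 3], [-4·p·q - 6·p + 2·q + 3, -2·p^2 + 2·p]].
At the point, J = [[39.000, 28.250], [-28.000, -7.500]] (det J = 498.500).
Solving J·Δ = −F gives Δ = (-0.860, -0.689).
Then the next iterate is (p, q)₁ = (1.640, 1.311).
Round to (1.640, 1.311) and repeat: F = (14.75540, -8.90085), J = [[18.45524, 13.26880], [-12.81816, -2.09920]].
Δ = (-0.663, -0.189), so (p, q)₂ = (0.977, 1.122).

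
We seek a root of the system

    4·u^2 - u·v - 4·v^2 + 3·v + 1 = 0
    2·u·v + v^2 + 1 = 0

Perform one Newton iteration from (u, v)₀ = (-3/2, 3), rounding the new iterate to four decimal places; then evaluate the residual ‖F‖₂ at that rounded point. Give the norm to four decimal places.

At (-3/2, 3): F = (-12.5000, 1.0000).
Jacobian J = [[8·u - v, -u - 8·v + 3], [2·v, 2·u + 2·v]].
At the point, J = [[-15.0000, -19.5000], [6.0000, 3.0000]] (det J = 72.0000).
Solving J·Δ = −F gives Δ = (0.2500, -0.8333).
Then the next iterate is (u, v)₁ = (-1.2500, 2.1667).
Re-evaluating at (-1.2500, 2.1667): F = (-2.319881, 0.277839), so ‖F‖₂ = 2.3365.

2.3365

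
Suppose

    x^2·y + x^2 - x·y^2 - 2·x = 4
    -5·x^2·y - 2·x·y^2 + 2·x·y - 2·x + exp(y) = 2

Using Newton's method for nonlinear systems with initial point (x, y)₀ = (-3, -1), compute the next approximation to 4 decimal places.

At (-3, -1): F = (5.0000, 61.367879).
Jacobian J = [[2·x·y + 2·x - y^2 - 2, x^2 - 2·x·y], [-10·x·y - 2·y^2 + 2·y - 2, -5·x^2 - 4·x·y + 2·x + exp(y)]].
At the point, J = [[-3.0000, 3.0000], [-36.0000, -62.632121]] (det J = 295.896362).
Solving J·Δ = −F gives Δ = (1.6805, 0.0139).
Then the next iterate is (x, y)₁ = (-1.3195, -0.9861).

(-1.3195, -0.9861)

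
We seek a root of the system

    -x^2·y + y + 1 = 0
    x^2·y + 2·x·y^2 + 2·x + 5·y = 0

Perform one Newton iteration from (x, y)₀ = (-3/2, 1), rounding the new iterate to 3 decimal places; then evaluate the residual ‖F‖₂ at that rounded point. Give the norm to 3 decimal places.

2.111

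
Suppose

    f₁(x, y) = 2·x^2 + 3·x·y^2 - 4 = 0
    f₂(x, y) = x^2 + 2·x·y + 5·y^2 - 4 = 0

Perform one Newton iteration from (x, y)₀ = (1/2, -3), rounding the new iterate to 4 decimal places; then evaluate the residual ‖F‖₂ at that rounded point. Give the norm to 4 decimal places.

8.8431

At (1/2, -3): F = (10.0000, 38.2500).
Jacobian J = [[4·x + 3·y^2, 6·x·y], [2·x + 2·y, 2·x + 10·y]].
At the point, J = [[29.0000, -9.0000], [-5.0000, -29.0000]] (det J = -886.0000).
Solving J·Δ = −F gives Δ = (0.0612, 1.3084).
Then the next iterate is (x, y)₁ = (0.5612, -1.6916).
Re-evaluating at (0.5612, -1.6916): F = (1.447530, 8.723846), so ‖F‖₂ = 8.8431.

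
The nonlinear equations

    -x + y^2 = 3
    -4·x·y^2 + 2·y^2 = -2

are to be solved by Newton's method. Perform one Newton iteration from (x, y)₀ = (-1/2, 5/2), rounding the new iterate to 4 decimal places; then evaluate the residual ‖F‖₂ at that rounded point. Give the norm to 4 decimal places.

7.9689

At (-1/2, 5/2): F = (3.7500, 27.0000).
Jacobian J = [[-1, 2·y], [-4·y^2, -8·x·y + 4·y]].
At the point, J = [[-1.0000, 5.0000], [-25.0000, 20.0000]] (det J = 105.0000).
Solving J·Δ = −F gives Δ = (0.5714, -0.6357).
Then the next iterate is (x, y)₁ = (0.0714, 1.8643).
Re-evaluating at (0.0714, 1.8643): F = (0.404214, 7.958593), so ‖F‖₂ = 7.9689.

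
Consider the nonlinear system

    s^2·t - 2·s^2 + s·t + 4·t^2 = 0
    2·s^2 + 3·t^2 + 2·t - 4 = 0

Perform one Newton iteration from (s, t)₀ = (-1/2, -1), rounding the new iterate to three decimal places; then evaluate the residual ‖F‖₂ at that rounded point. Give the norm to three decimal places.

At (-1/2, -1): F = (3.750, -2.500).
Jacobian J = [[2·s·t - 4·s + t, s^2 + s + 8·t], [4·s, 6·t + 2]].
At the point, J = [[2.000, -8.250], [-2.000, -4.000]] (det J = -24.500).
Solving J·Δ = −F gives Δ = (-1.454, 0.102).
Then the next iterate is (s, t)₁ = (-1.954, -0.898).
Re-evaluating at (-1.954, -0.898): F = (-6.08459, 4.25944), so ‖F‖₂ = 7.427.

7.427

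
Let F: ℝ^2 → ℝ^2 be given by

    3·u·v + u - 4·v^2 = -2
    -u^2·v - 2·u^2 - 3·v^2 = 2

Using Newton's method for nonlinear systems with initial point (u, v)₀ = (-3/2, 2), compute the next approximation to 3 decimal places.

(-0.663, 1.091)

At (-3/2, 2): F = (-24.500, -23.000).
Jacobian J = [[3·v + 1, 3·u - 8·v], [-2·u·v - 4·u, -u^2 - 6·v]].
At the point, J = [[7.000, -20.500], [12.000, -14.250]] (det J = 146.250).
Solving J·Δ = −F gives Δ = (0.837, -0.909).
Then the next iterate is (u, v)₁ = (-0.663, 1.091).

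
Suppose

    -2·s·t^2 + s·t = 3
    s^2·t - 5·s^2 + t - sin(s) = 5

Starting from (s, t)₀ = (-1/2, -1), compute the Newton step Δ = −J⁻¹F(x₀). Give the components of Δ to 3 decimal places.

(2.145, -3.174)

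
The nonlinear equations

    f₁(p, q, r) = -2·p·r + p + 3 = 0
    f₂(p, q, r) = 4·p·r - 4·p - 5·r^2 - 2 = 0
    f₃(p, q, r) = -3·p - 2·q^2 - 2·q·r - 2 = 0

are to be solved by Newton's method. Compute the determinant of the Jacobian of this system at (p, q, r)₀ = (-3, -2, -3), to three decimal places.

J = [[-2·r + 1, 0, -2·p], [4·r - 4, 0, 4·p - 10·r], [-3, -4·q - 2·r, -2·q]].
At the point, J = [[7.000, 0.000, 6.000], [-16.000, 0.000, 18.000], [-3.000, 14.000, 4.000]].
det J = -3108.000.

-3108.000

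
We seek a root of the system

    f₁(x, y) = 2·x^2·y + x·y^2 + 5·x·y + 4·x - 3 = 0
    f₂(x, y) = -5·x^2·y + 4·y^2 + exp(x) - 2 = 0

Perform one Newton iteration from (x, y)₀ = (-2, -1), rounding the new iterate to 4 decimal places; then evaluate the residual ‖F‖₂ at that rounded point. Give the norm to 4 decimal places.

At (-2, -1): F = (-11.0000, 22.135335).
Jacobian J = [[4·x·y + y^2 + 5·y + 4, 2·x^2 + 2·x·y + 5·x], [-10·x·y + exp(x), -5·x^2 + 8·y]].
At the point, J = [[8.0000, 2.0000], [-19.864665, -28.0000]] (det J = -184.270671).
Solving J·Δ = −F gives Δ = (1.4312, -0.2248).
Then the next iterate is (x, y)₁ = (-0.5688, -1.2248).
Re-evaluating at (-0.5688, -1.2248): F = (-3.437673, 6.548063), so ‖F‖₂ = 7.3956.

7.3956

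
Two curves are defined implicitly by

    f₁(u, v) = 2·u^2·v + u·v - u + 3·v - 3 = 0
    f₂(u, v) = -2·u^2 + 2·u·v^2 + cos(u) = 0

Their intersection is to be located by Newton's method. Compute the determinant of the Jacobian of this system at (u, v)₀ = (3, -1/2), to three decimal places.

324.387

J = [[4·u·v + v - 1, 2·u^2 + u + 3], [-4·u + 2·v^2 - sin(u), 4·u·v]].
At the point, J = [[-7.500, 24.000], [-11.64112, -6.000]].
det J = 324.387.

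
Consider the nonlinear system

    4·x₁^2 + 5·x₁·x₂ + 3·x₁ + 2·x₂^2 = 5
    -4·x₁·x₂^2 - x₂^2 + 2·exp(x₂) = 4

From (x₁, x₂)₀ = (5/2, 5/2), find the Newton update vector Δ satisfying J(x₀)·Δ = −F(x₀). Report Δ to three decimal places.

(-2.084, 0.121)

At (5/2, 5/2): F = (71.250, -48.38501).
Jacobian J = [[8·x₁ + 5·x₂ + 3, 5·x₁ + 4·x₂], [-4·x₂^2, -8·x₁·x₂ - 2·x₂ + 2·exp(x₂)]].
At the point, J = [[35.500, 22.500], [-25.000, -30.63501]] (det J = -525.04293).
Solving J·Δ = −F gives Δ = (-2.084, 0.121).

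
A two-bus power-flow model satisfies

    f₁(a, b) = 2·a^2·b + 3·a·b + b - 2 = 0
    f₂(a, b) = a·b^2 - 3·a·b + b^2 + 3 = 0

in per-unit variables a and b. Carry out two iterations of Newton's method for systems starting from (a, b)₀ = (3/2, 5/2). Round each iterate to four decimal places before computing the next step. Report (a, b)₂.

(0.9015, 0.4103)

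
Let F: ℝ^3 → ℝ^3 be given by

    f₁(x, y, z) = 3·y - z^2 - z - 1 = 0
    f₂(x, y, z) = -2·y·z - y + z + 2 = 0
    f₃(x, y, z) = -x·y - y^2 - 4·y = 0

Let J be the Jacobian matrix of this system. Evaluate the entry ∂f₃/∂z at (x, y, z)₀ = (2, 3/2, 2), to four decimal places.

0.0000

∂f₃/∂z = 0.
At (2, 3/2, 2) this is 0.0000.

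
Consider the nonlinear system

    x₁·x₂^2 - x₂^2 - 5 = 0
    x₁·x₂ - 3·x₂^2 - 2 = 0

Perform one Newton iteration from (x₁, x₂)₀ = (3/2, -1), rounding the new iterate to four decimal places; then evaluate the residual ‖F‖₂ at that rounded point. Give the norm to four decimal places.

2.6031

At (3/2, -1): F = (-4.5000, -6.5000).
Jacobian J = [[x₂^2, 2·x₁·x₂ - 2·x₂], [x₂, x₁ - 6·x₂]].
At the point, J = [[1.0000, -1.0000], [-1.0000, 7.5000]] (det J = 6.5000).
Solving J·Δ = −F gives Δ = (6.1923, 1.6923).
Then the next iterate is (x₁, x₂)₁ = (7.6923, 0.6923).
Re-evaluating at (7.6923, 0.6923): F = (-1.792519, 1.887541), so ‖F‖₂ = 2.6031.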